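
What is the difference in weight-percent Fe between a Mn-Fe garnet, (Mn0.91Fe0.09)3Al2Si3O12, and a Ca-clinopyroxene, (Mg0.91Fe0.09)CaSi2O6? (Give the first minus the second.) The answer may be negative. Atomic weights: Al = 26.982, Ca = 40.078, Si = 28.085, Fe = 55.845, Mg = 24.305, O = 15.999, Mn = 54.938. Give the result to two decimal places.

First mineral: 15.078 g Fe in 495.266 g formula = 3.04 wt% Fe.
Second mineral: 5.026 g Fe in 219.386 g formula = 2.29 wt% Fe.
3.04% − 2.29% gives a difference of 0.75 percentage points.

0.75 percentage points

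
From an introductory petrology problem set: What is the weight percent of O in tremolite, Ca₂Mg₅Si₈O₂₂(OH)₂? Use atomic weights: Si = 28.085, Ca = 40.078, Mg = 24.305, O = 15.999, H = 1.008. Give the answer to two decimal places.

47.27 weight percent

M(Ca₂Mg₅Si₈O₂₂(OH)₂) = 812.353 g/mol.
O contributes 24 × 15.999 = 383.976 g per mole.
383.976/812.353 = 0.4727 → 47.27%.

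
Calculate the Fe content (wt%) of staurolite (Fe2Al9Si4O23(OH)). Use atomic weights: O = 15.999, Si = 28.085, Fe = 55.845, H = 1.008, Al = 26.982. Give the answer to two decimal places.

13.11 wt%

Formula mass = 2×55.845 + 9×26.982 + 4×28.085 + 24×15.999 + 1×1.008 = 851.852 g/mol, of which 111.690 g is Fe.
So Fe makes up 111.690/851.852 = 0.1311 of the mass, i.e. 13.11%.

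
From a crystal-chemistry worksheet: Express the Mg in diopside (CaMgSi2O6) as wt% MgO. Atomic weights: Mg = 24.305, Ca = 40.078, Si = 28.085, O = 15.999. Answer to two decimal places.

18.61 wt%

M(CaMgSi2O6) = 216.547 g/mol; M(MgO) = 40.304 g/mol.
Moles MgO per formula unit = 1 Mg ÷ 1 = 1.0000.
MgO fraction = (1.0000 × 40.304) / 216.547 = 40.304/216.547 = 0.1861.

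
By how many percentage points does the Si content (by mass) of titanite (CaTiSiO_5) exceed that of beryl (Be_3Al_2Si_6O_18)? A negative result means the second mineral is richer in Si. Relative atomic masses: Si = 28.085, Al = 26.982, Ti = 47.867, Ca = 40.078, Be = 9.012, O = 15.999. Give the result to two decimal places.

First mineral: 28.085 g Si in 196.025 g formula = 14.33 wt% Si.
Second mineral: 168.510 g Si in 537.492 g formula = 31.35 wt% Si.
14.33% − 31.35% gives a difference of -17.02 percentage points.

-17.02 percentage points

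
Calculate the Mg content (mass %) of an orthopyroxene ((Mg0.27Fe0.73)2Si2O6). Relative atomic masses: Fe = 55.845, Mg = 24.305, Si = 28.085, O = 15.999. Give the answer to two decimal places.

Formula mass = 0.54×24.305 + 1.46×55.845 + 2×28.085 + 6×15.999 = 246.822 g/mol, of which 13.125 g is Mg.
So Mg makes up 13.125/246.822 = 0.0532 of the mass, i.e. 5.32%.

5.32 mass %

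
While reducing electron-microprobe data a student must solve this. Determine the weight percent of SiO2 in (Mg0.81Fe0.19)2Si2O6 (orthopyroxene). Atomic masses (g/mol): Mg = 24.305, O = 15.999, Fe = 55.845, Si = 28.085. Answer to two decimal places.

56.48 wt%

Formula mass = 212.759 g/mol.
2 Si → 2.0000 mol SiO2 per formula unit; M(SiO2) = 60.083, so SiO2 mass = 120.166 g.
120.166/212.759 × 100 = 56.48 wt%.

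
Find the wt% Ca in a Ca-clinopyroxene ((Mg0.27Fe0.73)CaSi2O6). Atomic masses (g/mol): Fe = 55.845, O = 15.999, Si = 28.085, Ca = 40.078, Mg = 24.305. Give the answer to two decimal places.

Molar mass of (Mg0.27Fe0.73)CaSi2O6: 0.27×24.305 + 0.73×55.845 + 1×40.078 + 2×28.085 + 6×15.999 = 239.571 g/mol.
Mass of Ca per formula unit: 1 × 40.078 = 40.078 g.
Weight fraction Ca = 40.078 / 239.571 = 0.1673.

16.73 weight percent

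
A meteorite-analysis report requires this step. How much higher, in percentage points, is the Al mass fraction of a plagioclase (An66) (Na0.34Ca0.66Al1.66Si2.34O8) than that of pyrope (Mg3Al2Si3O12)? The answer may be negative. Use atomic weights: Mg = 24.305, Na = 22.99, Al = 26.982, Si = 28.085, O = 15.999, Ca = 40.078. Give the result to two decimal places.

First mineral: 44.790 g Al in 272.769 g formula = 16.42 wt% Al.
Second mineral: 53.964 g Al in 403.122 g formula = 13.39 wt% Al.
16.42% − 13.39% gives a difference of 3.03 percentage points.

3.03 percentage points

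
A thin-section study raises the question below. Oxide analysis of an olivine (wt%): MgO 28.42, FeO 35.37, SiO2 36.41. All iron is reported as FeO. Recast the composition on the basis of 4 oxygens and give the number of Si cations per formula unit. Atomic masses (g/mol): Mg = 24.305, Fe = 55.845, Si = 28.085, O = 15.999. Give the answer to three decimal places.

1.006 Si apfu

MgO (M=40.304): mol = 0.70514; Mg = 0.70514, O = 0.70514.
FeO (M=71.844): mol = 0.49232; Fe = 0.49232, O = 0.49232.
SiO2 (M=60.083): mol = 0.60600; Si = 0.60600, O = 1.21200.
ΣO = 2.40946; factor = 4/ΣO = 1.66012.
Si apfu = 0.60600 × 1.66012 = 1.006.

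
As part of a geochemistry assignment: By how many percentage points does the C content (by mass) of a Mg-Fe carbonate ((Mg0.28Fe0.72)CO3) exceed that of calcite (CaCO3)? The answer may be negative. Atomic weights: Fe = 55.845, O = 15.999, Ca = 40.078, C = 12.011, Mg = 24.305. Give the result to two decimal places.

-0.78 percentage points

M((Mg0.28Fe0.72)CO3) = 107.022 g/mol, so wt% C = 12.011/107.022 × 100 = 11.22%.
M(CaCO3) = 100.086 g/mol, so wt% C = 12.011/100.086 × 100 = 12.00%.
11.22 − 12.00 = -0.78 pp.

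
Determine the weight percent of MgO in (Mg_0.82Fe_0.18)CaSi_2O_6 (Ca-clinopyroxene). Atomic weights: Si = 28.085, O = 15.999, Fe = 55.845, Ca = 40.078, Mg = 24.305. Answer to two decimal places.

14.87 wt%

M((Mg_0.82Fe_0.18)CaSi_2O_6) = 222.224 g/mol; M(MgO) = 40.304 g/mol.
Moles MgO per formula unit = 0.82 Mg ÷ 1 = 0.8200.
MgO fraction = (0.8200 × 40.304) / 222.224 = 33.049/222.224 = 0.1487.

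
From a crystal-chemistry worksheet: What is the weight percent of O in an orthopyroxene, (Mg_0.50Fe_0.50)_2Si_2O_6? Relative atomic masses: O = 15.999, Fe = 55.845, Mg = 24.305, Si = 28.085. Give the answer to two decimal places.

M((Mg_0.50Fe_0.50)_2Si_2O_6) = 232.314 g/mol.
O contributes 6 × 15.999 = 95.994 g per mole.
95.994/232.314 = 0.4132 → 41.32%.

41.32 weight percent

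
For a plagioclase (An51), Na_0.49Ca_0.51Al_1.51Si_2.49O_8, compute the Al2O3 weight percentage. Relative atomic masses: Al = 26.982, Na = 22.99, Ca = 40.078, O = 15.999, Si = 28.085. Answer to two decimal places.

28.47 wt%

M(Na_0.49Ca_0.51Al_1.51Si_2.49O_8) = 270.371 g/mol; M(Al2O3) = 101.961 g/mol.
Moles Al2O3 per formula unit = 1.51 Al ÷ 2 = 0.7550.
Al2O3 fraction = (0.7550 × 101.961) / 270.371 = 76.981/270.371 = 0.2847.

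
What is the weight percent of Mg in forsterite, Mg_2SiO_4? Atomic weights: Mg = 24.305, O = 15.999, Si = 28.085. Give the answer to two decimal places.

34.55 mass %

M(Mg_2SiO_4) = 140.691 g/mol.
Mg contributes 2 × 24.305 = 48.610 g per mole.
48.610/140.691 = 0.3455 → 34.55%.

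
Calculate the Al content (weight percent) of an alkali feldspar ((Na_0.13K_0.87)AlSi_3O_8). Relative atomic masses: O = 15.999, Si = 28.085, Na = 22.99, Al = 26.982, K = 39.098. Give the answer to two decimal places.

M((Na_0.13K_0.87)AlSi_3O_8) = 276.233 g/mol.
Al contributes 1 × 26.982 = 26.982 g per mole.
26.982/276.233 = 0.0977 → 9.77%.

9.77 weight percent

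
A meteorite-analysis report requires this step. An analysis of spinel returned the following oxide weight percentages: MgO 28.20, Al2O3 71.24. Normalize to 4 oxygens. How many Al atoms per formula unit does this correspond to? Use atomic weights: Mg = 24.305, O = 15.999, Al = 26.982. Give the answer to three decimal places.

MgO: 28.20/40.304 = 0.69968 mol → 0.69968 mol Mg, 0.69968 mol O.
Al2O3: 71.24/101.961 = 0.69870 mol → 1.39740 mol Al, 2.09610 mol O.
Total oxygen = 2.79578 mol. Normalization factor = 4/2.79578 = 1.43073.
Al per 4 O = 1.39740 × 1.43073 = 1.999.

1.999 Al apfu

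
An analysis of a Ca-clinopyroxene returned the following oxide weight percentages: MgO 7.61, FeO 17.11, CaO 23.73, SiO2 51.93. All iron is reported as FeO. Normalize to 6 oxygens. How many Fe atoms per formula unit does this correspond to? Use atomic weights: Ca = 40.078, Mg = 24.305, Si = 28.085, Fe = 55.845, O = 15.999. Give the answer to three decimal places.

MgO (M=40.304): mol = 0.18882; Mg = 0.18882, O = 0.18882.
FeO (M=71.844): mol = 0.23815; Fe = 0.23815, O = 0.23815.
CaO (M=56.077): mol = 0.42317; Ca = 0.42317, O = 0.42317.
SiO2 (M=60.083): mol = 0.86430; Si = 0.86430, O = 1.72860.
ΣO = 2.57874; factor = 6/ΣO = 2.32672.
Fe apfu = 0.23815 × 2.32672 = 0.554.

0.554 Fe apfu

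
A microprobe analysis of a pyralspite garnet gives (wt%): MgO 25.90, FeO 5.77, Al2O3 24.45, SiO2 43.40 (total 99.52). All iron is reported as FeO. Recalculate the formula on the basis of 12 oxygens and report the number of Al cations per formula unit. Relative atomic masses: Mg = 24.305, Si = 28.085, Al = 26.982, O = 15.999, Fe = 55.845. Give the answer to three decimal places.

MgO: 25.90/40.304 = 0.64262 mol → 0.64262 mol Mg, 0.64262 mol O.
FeO: 5.77/71.844 = 0.08031 mol → 0.08031 mol Fe, 0.08031 mol O.
Al2O3: 24.45/101.961 = 0.23980 mol → 0.47960 mol Al, 0.71940 mol O.
SiO2: 43.40/60.083 = 0.72233 mol → 0.72233 mol Si, 1.44466 mol O.
Total oxygen = 2.88699 mol. Normalization factor = 12/2.88699 = 4.15658.
Al per 12 O = 0.47960 × 4.15658 = 1.993.

1.993 Al apfu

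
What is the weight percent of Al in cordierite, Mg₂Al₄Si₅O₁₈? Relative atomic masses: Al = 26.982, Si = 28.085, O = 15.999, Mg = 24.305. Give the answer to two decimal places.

M(Mg₂Al₄Si₅O₁₈) = 584.945 g/mol.
Al contributes 4 × 26.982 = 107.928 g per mole.
107.928/584.945 = 0.1845 → 18.45%.

18.45 wt%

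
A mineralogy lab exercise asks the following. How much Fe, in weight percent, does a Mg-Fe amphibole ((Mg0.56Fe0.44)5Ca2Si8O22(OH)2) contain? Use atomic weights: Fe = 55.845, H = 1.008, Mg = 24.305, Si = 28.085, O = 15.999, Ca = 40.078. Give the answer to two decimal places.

M((Mg0.56Fe0.44)5Ca2Si8O22(OH)2) = 881.741 g/mol.
Fe contributes 2.20 × 55.845 = 122.859 g per mole.
122.859/881.741 = 0.1393 → 13.93%.

13.93 weight percent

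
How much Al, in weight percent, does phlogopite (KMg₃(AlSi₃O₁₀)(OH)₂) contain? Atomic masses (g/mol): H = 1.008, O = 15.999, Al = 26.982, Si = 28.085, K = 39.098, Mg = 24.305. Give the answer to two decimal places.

Molar mass of KMg₃(AlSi₃O₁₀)(OH)₂: 1×39.098 + 3×24.305 + 1×26.982 + 3×28.085 + 12×15.999 + 2×1.008 = 417.254 g/mol.
Mass of Al per formula unit: 1 × 26.982 = 26.982 g.
Weight fraction Al = 26.982 / 417.254 = 0.0647.

6.47 weight percent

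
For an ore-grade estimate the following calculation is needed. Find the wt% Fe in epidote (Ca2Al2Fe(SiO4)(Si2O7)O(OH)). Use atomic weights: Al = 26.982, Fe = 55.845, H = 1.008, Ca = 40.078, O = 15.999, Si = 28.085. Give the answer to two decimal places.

M(Ca2Al2Fe(SiO4)(Si2O7)O(OH)) = 483.215 g/mol.
Fe contributes 1 × 55.845 = 55.845 g per mole.
55.845/483.215 = 0.1156 → 11.56%.

11.56 weight percent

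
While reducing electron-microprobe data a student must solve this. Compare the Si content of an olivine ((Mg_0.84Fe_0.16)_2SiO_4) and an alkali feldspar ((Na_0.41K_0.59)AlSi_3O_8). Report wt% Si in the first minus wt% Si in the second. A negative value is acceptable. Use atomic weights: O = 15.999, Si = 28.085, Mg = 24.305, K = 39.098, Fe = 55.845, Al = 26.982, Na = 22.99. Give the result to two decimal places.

Si in (Mg_0.84Fe_0.16)_2SiO_4: molar mass 150.784 g/mol; 1×28.085 = 28.085 g → 18.63 wt%.
Si in (Na_0.41K_0.59)AlSi_3O_8: molar mass 271.723 g/mol; 3×28.085 = 84.255 g → 31.01 wt%.
Difference = 18.63 − 31.01 = -12.38 percentage points.

-12.38 percentage points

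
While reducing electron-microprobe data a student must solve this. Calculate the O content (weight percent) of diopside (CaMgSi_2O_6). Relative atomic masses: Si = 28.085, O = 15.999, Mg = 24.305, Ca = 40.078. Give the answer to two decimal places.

M(CaMgSi_2O_6) = 216.547 g/mol.
O contributes 6 × 15.999 = 95.994 g per mole.
95.994/216.547 = 0.4433 → 44.33%.

44.33 weight percent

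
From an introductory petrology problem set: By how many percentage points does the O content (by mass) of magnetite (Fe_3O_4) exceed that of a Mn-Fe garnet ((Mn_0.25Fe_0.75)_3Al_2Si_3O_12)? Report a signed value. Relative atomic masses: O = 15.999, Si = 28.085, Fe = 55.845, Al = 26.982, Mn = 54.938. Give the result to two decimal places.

O in Fe_3O_4: molar mass 231.531 g/mol; 4×15.999 = 63.996 g → 27.64 wt%.
O in (Mn_0.25Fe_0.75)_3Al_2Si_3O_12: molar mass 497.062 g/mol; 12×15.999 = 191.988 g → 38.62 wt%.
Difference = 27.64 − 38.62 = -10.98 percentage points.

-10.98 percentage points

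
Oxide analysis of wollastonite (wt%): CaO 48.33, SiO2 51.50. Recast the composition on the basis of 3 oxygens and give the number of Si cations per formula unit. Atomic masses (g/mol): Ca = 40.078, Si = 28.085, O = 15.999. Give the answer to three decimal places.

0.998 Si apfu

48.33 wt% CaO ÷ 56.077 g/mol = 0.86185 mol, giving 0.86185 Ca and 0.86185 O.
51.50 wt% SiO2 ÷ 60.083 g/mol = 0.85715 mol, giving 0.85715 Si and 1.71430 O.
Oxygen sums to 2.57615; scaling by 3/2.57615 = 1.16453 puts the formula on 3 O.
Si: 0.85715 × 1.16453 = 0.998 atoms per formula unit.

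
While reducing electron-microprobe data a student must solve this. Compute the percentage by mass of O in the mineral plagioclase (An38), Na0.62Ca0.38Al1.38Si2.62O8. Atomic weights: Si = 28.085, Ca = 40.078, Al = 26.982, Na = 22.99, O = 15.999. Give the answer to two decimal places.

Molar mass of Na0.62Ca0.38Al1.38Si2.62O8: 0.62·22.99 + 0.38·40.078 + 1.38·26.982 + 2.62·28.085 + 8·15.999 = 268.293 g/mol.
Mass of O per formula unit: 8 × 15.999 = 127.992 g.
Weight fraction O = 127.992 / 268.293 = 0.4771.

47.71 weight percent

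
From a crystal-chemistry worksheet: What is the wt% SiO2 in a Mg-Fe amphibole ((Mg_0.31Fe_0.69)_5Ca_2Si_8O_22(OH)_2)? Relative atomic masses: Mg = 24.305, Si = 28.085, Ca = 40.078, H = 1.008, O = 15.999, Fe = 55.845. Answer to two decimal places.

52.18 wt%

Molar mass of (Mg_0.31Fe_0.69)_5Ca_2Si_8O_22(OH)_2 = 1.55*24.305 + 3.45*55.845 + 2*40.078 + 8*28.085 + 24*15.999 + 2*1.008 = 921.166 g/mol.
Each formula unit contains 8 Si, equivalent to 8/1 = 8.0000 mol SiO2.
M(SiO2) = 1×28.085 + 2×15.999 = 60.083 g/mol.
Mass of SiO2 per formula unit = 8.0000 × 60.083 = 480.664 g.
SiO2 wt% = 480.664 / 921.166 × 100 = 52.18%.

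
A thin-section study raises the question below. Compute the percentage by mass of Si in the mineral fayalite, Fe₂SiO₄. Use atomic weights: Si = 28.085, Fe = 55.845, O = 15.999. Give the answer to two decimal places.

13.78 wt%

Molar mass of Fe₂SiO₄: 2×55.845 + 1×28.085 + 4×15.999 = 203.771 g/mol.
Mass of Si per formula unit: 1 × 28.085 = 28.085 g.
Weight fraction Si = 28.085 / 203.771 = 0.1378.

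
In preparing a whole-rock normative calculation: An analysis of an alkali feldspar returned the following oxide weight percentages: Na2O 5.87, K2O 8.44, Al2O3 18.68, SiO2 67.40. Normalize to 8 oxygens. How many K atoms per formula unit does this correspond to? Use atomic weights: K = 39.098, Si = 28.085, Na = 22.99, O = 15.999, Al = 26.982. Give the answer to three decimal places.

Na2O (M=61.979): mol = 0.09471; Na = 0.18942, O = 0.09471.
K2O (M=94.195): mol = 0.08960; K = 0.17920, O = 0.08960.
Al2O3 (M=101.961): mol = 0.18321; Al = 0.36642, O = 0.54963.
SiO2 (M=60.083): mol = 1.12178; Si = 1.12178, O = 2.24356.
ΣO = 2.97750; factor = 8/ΣO = 2.68682.
K apfu = 0.17920 × 2.68682 = 0.481.

0.481 K apfu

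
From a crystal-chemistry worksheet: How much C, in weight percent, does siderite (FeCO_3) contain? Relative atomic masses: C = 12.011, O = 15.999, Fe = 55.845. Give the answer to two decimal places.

10.37 weight percent

Molar mass of FeCO_3: 1·55.845 + 1·12.011 + 3·15.999 = 115.853 g/mol.
Mass of C per formula unit: 1 × 12.011 = 12.011 g.
Weight fraction C = 12.011 / 115.853 = 0.1037.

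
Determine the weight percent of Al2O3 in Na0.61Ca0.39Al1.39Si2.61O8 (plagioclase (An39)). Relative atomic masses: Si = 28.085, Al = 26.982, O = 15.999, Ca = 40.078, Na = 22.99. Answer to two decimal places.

26.40 wt%

M(Na0.61Ca0.39Al1.39Si2.61O8) = 268.453 g/mol; M(Al2O3) = 101.961 g/mol.
Moles Al2O3 per formula unit = 1.39 Al ÷ 2 = 0.6950.
Al2O3 fraction = (0.6950 × 101.961) / 268.453 = 70.863/268.453 = 0.2640.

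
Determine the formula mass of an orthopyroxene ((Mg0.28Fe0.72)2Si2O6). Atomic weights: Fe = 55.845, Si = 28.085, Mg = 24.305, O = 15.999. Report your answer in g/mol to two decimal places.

M = 0.56·24.305 + 1.44·55.845 + 2·28.085 + 6·15.999

246.19 g/mol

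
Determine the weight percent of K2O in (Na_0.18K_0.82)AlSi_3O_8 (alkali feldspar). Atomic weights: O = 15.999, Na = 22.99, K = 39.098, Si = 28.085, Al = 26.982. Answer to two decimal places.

14.02 wt%

Formula mass = 275.428 g/mol.
0.82 K → 0.4100 mol K2O per formula unit; M(K2O) = 94.195, so K2O mass = 38.620 g.
38.620/275.428 × 100 = 14.02 wt%.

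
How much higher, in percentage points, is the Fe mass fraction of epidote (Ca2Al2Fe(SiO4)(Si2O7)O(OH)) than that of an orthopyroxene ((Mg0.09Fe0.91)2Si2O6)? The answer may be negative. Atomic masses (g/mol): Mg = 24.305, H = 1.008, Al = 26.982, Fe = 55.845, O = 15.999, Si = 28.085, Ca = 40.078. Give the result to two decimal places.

Fe in Ca2Al2Fe(SiO4)(Si2O7)O(OH): molar mass 483.215 g/mol; 1×55.845 = 55.845 g → 11.56 wt%.
Fe in (Mg0.09Fe0.91)2Si2O6: molar mass 258.177 g/mol; 1.82×55.845 = 101.638 g → 39.37 wt%.
Difference = 11.56 − 39.37 = -27.81 percentage points.

-27.81 percentage points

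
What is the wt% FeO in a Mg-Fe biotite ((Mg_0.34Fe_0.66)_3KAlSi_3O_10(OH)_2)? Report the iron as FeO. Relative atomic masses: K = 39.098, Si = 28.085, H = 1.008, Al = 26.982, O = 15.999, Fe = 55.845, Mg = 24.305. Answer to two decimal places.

29.65 wt%

Molar mass of (Mg_0.34Fe_0.66)_3KAlSi_3O_10(OH)_2 = 1.02×24.305 + 1.98×55.845 + 1×39.098 + 1×26.982 + 3×28.085 + 12×15.999 + 2×1.008 = 479.703 g/mol.
Each formula unit contains 1.98 Fe, equivalent to 1.98/1 = 1.9800 mol FeO.
M(FeO) = 1×55.845 + 1×15.999 = 71.844 g/mol.
Mass of FeO per formula unit = 1.9800 × 71.844 = 142.251 g.
FeO wt% = 142.251 / 479.703 × 100 = 29.65%.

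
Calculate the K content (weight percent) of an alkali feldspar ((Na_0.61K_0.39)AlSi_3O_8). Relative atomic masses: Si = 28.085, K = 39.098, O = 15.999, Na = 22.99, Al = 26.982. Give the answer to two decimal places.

5.68 weight percent

Molar mass of (Na_0.61K_0.39)AlSi_3O_8: 0.61×22.99 + 0.39×39.098 + 1×26.982 + 3×28.085 + 8×15.999 = 268.501 g/mol.
Mass of K per formula unit: 0.39 × 39.098 = 15.248 g.
Weight fraction K = 15.248 / 268.501 = 0.0568.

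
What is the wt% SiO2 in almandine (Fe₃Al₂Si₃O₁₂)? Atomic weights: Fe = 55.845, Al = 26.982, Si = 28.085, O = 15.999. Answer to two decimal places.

Molar mass of Fe₃Al₂Si₃O₁₂ = 3×55.845 + 2×26.982 + 3×28.085 + 12×15.999 = 497.742 g/mol.
Each formula unit contains 3 Si, equivalent to 3/1 = 3.0000 mol SiO2.
M(SiO2) = 1×28.085 + 2×15.999 = 60.083 g/mol.
Mass of SiO2 per formula unit = 3.0000 × 60.083 = 180.249 g.
SiO2 wt% = 180.249 / 497.742 × 100 = 36.21%.

36.21 wt%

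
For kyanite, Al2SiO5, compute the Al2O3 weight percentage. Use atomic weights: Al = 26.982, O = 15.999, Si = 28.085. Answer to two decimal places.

Formula mass = 162.044 g/mol.
2 Al → 1.0000 mol Al2O3 per formula unit; M(Al2O3) = 101.961, so Al2O3 mass = 101.961 g.
101.961/162.044 × 100 = 62.92 wt%.

62.92 wt%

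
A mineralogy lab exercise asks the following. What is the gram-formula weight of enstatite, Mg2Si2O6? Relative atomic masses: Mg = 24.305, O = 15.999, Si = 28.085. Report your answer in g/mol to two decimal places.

The formula mass is the sum 2*24.305 + 2*28.085 + 6*15.999.

200.77 g/mol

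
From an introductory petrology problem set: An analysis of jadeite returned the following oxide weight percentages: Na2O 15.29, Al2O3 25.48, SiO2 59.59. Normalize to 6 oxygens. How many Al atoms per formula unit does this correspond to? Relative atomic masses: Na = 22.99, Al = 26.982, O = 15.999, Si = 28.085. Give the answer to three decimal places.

15.29 wt% Na2O ÷ 61.979 g/mol = 0.24670 mol, giving 0.49340 Na and 0.24670 O.
25.48 wt% Al2O3 ÷ 101.961 g/mol = 0.24990 mol, giving 0.49980 Al and 0.74970 O.
59.59 wt% SiO2 ÷ 60.083 g/mol = 0.99179 mol, giving 0.99179 Si and 1.98358 O.
Oxygen sums to 2.97998; scaling by 6/2.97998 = 2.01344 puts the formula on 6 O.
Al: 0.49980 × 2.01344 = 1.006 atoms per formula unit.

1.006 Al apfu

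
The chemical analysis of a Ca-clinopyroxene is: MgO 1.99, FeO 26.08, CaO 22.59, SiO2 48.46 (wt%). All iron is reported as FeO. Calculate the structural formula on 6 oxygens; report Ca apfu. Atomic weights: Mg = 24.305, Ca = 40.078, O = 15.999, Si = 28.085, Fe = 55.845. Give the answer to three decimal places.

0.995 Ca apfu

MgO (M=40.304): mol = 0.04937; Mg = 0.04937, O = 0.04937.
FeO (M=71.844): mol = 0.36301; Fe = 0.36301, O = 0.36301.
CaO (M=56.077): mol = 0.40284; Ca = 0.40284, O = 0.40284.
SiO2 (M=60.083): mol = 0.80655; Si = 0.80655, O = 1.61310.
ΣO = 2.42832; factor = 6/ΣO = 2.47084.
Ca apfu = 0.40284 × 2.47084 = 0.995.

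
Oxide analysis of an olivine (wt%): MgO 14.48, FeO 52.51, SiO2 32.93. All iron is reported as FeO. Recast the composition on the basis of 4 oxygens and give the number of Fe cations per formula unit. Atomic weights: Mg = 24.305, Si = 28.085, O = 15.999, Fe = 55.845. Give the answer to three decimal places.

1.337 Fe apfu

MgO (M=40.304): mol = 0.35927; Mg = 0.35927, O = 0.35927.
FeO (M=71.844): mol = 0.73089; Fe = 0.73089, O = 0.73089.
SiO2 (M=60.083): mol = 0.54808; Si = 0.54808, O = 1.09616.
ΣO = 2.18632; factor = 4/ΣO = 1.82956.
Fe apfu = 0.73089 × 1.82956 = 1.337.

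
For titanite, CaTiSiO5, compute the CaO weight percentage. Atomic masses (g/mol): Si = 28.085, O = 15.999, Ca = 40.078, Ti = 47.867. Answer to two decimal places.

Molar mass of CaTiSiO5 = 1*40.078 + 1*47.867 + 1*28.085 + 5*15.999 = 196.025 g/mol.
Each formula unit contains 1 Ca, equivalent to 1/1 = 1.0000 mol CaO.
M(CaO) = 1×40.078 + 1×15.999 = 56.077 g/mol.
Mass of CaO per formula unit = 1.0000 × 56.077 = 56.077 g.
CaO wt% = 56.077 / 196.025 × 100 = 28.61%.

28.61 wt%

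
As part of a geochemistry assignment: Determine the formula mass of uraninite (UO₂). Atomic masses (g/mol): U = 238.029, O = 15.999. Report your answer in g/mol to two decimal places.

M = 1·238.029 + 2·15.999

270.03 g/mol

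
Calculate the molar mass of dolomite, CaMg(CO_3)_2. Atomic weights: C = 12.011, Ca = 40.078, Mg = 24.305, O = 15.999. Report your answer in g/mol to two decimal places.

184.40 g/mol

Ca: 1 × 40.078 = 40.0780
Mg: 1 × 24.305 = 24.3050
C: 2 × 12.011 = 24.0220
O: 6 × 15.999 = 95.9940
Summing the contributions gives the formula mass.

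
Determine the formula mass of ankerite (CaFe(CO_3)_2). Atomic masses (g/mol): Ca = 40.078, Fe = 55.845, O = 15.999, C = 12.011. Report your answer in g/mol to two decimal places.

215.94 g/mol

M = 1(40.078) + 1(55.845) + 2(12.011) + 6(15.999)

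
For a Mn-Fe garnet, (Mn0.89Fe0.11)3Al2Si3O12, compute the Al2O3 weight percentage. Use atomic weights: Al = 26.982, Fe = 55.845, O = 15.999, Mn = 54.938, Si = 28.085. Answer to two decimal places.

Formula mass = 495.320 g/mol.
2 Al → 1.0000 mol Al2O3 per formula unit; M(Al2O3) = 101.961, so Al2O3 mass = 101.961 g.
101.961/495.320 × 100 = 20.58 wt%.

20.58 wt%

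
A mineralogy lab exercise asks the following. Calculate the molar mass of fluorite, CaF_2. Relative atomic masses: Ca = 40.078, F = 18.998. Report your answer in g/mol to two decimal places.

M = 1×40.078 + 2×18.998

78.07 g/mol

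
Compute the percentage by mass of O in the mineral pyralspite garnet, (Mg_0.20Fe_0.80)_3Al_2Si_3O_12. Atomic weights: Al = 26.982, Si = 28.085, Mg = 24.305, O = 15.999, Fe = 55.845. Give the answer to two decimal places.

40.10 weight percent

Formula mass = 0.60×24.305 + 2.40×55.845 + 2×26.982 + 3×28.085 + 12×15.999 = 478.818 g/mol, of which 191.988 g is O.
So O makes up 191.988/478.818 = 0.4010 of the mass, i.e. 40.10%.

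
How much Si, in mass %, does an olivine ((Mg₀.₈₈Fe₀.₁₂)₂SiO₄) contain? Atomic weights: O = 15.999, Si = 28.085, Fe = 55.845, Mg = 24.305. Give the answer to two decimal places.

18.94 mass %

Molar mass of (Mg₀.₈₈Fe₀.₁₂)₂SiO₄: 1.76×24.305 + 0.24×55.845 + 1×28.085 + 4×15.999 = 148.261 g/mol.
Mass of Si per formula unit: 1 × 28.085 = 28.085 g.
Weight fraction Si = 28.085 / 148.261 = 0.1894.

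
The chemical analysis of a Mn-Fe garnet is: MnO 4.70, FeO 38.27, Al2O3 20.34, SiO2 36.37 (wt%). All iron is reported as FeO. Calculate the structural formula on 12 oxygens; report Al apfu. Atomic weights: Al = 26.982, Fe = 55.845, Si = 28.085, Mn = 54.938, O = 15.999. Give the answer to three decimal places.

1.988 Al apfu

MnO (M=70.937): mol = 0.06626; Mn = 0.06626, O = 0.06626.
FeO (M=71.844): mol = 0.53268; Fe = 0.53268, O = 0.53268.
Al2O3 (M=101.961): mol = 0.19949; Al = 0.39898, O = 0.59847.
SiO2 (M=60.083): mol = 0.60533; Si = 0.60533, O = 1.21066.
ΣO = 2.40807; factor = 12/ΣO = 4.98324.
Al apfu = 0.39898 × 4.98324 = 1.988.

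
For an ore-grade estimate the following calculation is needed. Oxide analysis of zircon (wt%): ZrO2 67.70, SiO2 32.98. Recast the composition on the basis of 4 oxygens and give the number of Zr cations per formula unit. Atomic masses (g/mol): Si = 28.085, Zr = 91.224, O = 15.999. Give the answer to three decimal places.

ZrO2 (M=123.222): mol = 0.54941; Zr = 0.54941, O = 1.09882.
SiO2 (M=60.083): mol = 0.54891; Si = 0.54891, O = 1.09782.
ΣO = 2.19664; factor = 4/ΣO = 1.82096.
Zr apfu = 0.54941 × 1.82096 = 1.000.

1.000 Zr apfu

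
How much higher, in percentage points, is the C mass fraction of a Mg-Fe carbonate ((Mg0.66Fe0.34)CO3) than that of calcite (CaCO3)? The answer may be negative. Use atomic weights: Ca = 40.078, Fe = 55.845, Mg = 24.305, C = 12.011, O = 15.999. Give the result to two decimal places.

0.64 percentage points

C in (Mg0.66Fe0.34)CO3: molar mass 95.037 g/mol; 1×12.011 = 12.011 g → 12.64 wt%.
C in CaCO3: molar mass 100.086 g/mol; 1×12.011 = 12.011 g → 12.00 wt%.
Difference = 12.64 − 12.00 = 0.64 percentage points.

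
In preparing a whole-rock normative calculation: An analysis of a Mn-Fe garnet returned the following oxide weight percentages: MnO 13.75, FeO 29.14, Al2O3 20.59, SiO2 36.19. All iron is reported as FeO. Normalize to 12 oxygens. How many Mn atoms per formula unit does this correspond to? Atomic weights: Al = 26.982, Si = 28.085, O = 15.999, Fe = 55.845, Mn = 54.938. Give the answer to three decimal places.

0.965 Mn apfu

MnO: 13.75/70.937 = 0.19383 mol → 0.19383 mol Mn, 0.19383 mol O.
FeO: 29.14/71.844 = 0.40560 mol → 0.40560 mol Fe, 0.40560 mol O.
Al2O3: 20.59/101.961 = 0.20194 mol → 0.40388 mol Al, 0.60582 mol O.
SiO2: 36.19/60.083 = 0.60233 mol → 0.60233 mol Si, 1.20466 mol O.
Total oxygen = 2.40991 mol. Normalization factor = 12/2.40991 = 4.97944.
Mn per 12 O = 0.19383 × 4.97944 = 0.965.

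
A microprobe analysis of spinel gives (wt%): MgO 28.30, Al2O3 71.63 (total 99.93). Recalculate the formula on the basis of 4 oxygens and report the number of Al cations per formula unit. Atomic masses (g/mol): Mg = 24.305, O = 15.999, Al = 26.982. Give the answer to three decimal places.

28.30 wt% MgO ÷ 40.304 g/mol = 0.70216 mol, giving 0.70216 Mg and 0.70216 O.
71.63 wt% Al2O3 ÷ 101.961 g/mol = 0.70252 mol, giving 1.40504 Al and 2.10756 O.
Oxygen sums to 2.80972; scaling by 4/2.80972 = 1.42363 puts the formula on 4 O.
Al: 1.40504 × 1.42363 = 2.000 atoms per formula unit.

2.000 Al apfu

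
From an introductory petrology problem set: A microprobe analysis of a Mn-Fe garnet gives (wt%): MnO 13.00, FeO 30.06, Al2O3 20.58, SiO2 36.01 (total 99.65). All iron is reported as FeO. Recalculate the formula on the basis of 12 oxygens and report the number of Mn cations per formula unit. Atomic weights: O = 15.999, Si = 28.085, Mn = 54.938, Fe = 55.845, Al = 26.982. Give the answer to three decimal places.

MnO (M=70.937): mol = 0.18326; Mn = 0.18326, O = 0.18326.
FeO (M=71.844): mol = 0.41841; Fe = 0.41841, O = 0.41841.
Al2O3 (M=101.961): mol = 0.20184; Al = 0.40368, O = 0.60552.
SiO2 (M=60.083): mol = 0.59934; Si = 0.59934, O = 1.19868.
ΣO = 2.40587; factor = 12/ΣO = 4.98780.
Mn apfu = 0.18326 × 4.98780 = 0.914.

0.914 Mn apfu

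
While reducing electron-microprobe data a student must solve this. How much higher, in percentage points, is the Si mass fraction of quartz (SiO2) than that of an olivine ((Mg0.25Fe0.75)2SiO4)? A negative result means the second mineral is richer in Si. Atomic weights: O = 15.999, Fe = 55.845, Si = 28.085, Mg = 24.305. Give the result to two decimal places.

M(SiO2) = 60.083 g/mol, so wt% Si = 28.085/60.083 × 100 = 46.74%.
M((Mg0.25Fe0.75)2SiO4) = 188.001 g/mol, so wt% Si = 28.085/188.001 × 100 = 14.94%.
46.74 − 14.94 = 31.80 pp.

31.80 percentage points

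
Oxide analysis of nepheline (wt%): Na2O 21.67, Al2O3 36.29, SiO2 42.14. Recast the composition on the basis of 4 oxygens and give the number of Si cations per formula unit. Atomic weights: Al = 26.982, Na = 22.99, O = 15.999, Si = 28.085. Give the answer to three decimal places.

0.995 Si apfu

Na2O: 21.67/61.979 = 0.34963 mol → 0.69926 mol Na, 0.34963 mol O.
Al2O3: 36.29/101.961 = 0.35592 mol → 0.71184 mol Al, 1.06776 mol O.
SiO2: 42.14/60.083 = 0.70136 mol → 0.70136 mol Si, 1.40272 mol O.
Total oxygen = 2.82011 mol. Normalization factor = 4/2.82011 = 1.41838.
Si per 4 O = 0.70136 × 1.41838 = 0.995.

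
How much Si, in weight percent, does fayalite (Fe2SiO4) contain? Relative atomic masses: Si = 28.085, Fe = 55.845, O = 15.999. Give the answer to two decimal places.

Molar mass of Fe2SiO4: 2×55.845 + 1×28.085 + 4×15.999 = 203.771 g/mol.
Mass of Si per formula unit: 1 × 28.085 = 28.085 g.
Weight fraction Si = 28.085 / 203.771 = 0.1378.

13.78 weight percent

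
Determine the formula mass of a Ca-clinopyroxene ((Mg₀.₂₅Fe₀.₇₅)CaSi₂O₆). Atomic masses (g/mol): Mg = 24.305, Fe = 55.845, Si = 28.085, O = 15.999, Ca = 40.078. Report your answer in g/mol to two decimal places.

240.20 g/mol

The formula mass is the sum 0.25*24.305 + 0.75*55.845 + 1*40.078 + 2*28.085 + 6*15.999.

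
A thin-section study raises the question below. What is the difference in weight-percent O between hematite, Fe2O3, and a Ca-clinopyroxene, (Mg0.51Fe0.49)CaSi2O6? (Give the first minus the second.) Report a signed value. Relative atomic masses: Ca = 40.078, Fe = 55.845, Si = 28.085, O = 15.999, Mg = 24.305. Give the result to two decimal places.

First mineral: 47.997 g O in 159.687 g formula = 30.06 wt% O.
Second mineral: 95.994 g O in 232.002 g formula = 41.38 wt% O.
30.06% − 41.38% gives a difference of -11.32 percentage points.

-11.32 percentage points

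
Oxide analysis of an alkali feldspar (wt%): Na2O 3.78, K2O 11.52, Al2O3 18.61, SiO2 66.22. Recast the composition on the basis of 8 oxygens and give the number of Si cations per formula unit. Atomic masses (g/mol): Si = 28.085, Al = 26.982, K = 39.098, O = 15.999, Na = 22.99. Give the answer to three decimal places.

3.004 Si apfu

Na2O: 3.78/61.979 = 0.06099 mol → 0.12198 mol Na, 0.06099 mol O.
K2O: 11.52/94.195 = 0.12230 mol → 0.24460 mol K, 0.12230 mol O.
Al2O3: 18.61/101.961 = 0.18252 mol → 0.36504 mol Al, 0.54756 mol O.
SiO2: 66.22/60.083 = 1.10214 mol → 1.10214 mol Si, 2.20428 mol O.
Total oxygen = 2.93513 mol. Normalization factor = 8/2.93513 = 2.72560.
Si per 8 O = 1.10214 × 2.72560 = 3.004.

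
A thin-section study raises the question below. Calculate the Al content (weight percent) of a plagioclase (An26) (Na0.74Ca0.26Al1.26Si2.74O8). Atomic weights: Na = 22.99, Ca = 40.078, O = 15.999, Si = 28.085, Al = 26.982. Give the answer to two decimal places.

12.76 weight percent

M(Na0.74Ca0.26Al1.26Si2.74O8) = 266.375 g/mol.
Al contributes 1.26 × 26.982 = 33.997 g per mole.
33.997/266.375 = 0.1276 → 12.76%.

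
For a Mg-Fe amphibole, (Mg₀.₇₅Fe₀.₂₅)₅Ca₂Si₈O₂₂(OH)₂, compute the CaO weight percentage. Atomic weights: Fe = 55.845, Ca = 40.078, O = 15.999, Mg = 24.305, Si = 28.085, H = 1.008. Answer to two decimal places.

13.17 wt%

M((Mg₀.₇₅Fe₀.₂₅)₅Ca₂Si₈O₂₂(OH)₂) = 851.778 g/mol; M(CaO) = 56.077 g/mol.
Moles CaO per formula unit = 2 Ca ÷ 1 = 2.0000.
CaO fraction = (2.0000 × 56.077) / 851.778 = 112.154/851.778 = 0.1317.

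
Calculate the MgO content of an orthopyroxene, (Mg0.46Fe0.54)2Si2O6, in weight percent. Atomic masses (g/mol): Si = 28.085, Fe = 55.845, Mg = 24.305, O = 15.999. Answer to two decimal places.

15.79 wt%

Formula mass = 234.837 g/mol.
0.92 Mg → 0.9200 mol MgO per formula unit; M(MgO) = 40.304, so MgO mass = 37.080 g.
37.080/234.837 × 100 = 15.79 wt%.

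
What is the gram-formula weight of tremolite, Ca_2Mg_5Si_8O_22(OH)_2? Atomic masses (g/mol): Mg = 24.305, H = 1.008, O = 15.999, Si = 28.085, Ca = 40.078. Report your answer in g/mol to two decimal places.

812.35 g/mol

M = 2·40.078 + 5·24.305 + 8·28.085 + 24·15.999 + 2·1.008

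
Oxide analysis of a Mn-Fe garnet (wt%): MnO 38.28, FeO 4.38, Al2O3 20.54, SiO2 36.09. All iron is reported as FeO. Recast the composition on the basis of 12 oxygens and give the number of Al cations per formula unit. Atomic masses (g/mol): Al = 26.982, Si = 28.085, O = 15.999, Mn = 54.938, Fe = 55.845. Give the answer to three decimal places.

2.009 Al apfu

MnO: 38.28/70.937 = 0.53963 mol → 0.53963 mol Mn, 0.53963 mol O.
FeO: 4.38/71.844 = 0.06097 mol → 0.06097 mol Fe, 0.06097 mol O.
Al2O3: 20.54/101.961 = 0.20145 mol → 0.40290 mol Al, 0.60435 mol O.
SiO2: 36.09/60.083 = 0.60067 mol → 0.60067 mol Si, 1.20134 mol O.
Total oxygen = 2.40629 mol. Normalization factor = 12/2.40629 = 4.98693.
Al per 12 O = 0.40290 × 4.98693 = 2.009.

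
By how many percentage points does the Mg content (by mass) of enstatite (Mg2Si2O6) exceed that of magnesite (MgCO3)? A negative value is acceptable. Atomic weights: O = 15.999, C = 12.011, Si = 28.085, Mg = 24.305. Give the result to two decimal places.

-4.62 percentage points

M(Mg2Si2O6) = 200.774 g/mol, so wt% Mg = 48.610/200.774 × 100 = 24.21%.
M(MgCO3) = 84.313 g/mol, so wt% Mg = 24.305/84.313 × 100 = 28.83%.
24.21 − 28.83 = -4.62 pp.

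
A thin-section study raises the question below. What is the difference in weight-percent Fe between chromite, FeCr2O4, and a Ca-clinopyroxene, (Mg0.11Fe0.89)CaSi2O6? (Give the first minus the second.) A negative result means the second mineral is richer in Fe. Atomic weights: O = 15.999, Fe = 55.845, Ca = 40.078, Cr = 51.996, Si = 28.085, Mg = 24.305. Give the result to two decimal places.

First mineral: 55.845 g Fe in 223.833 g formula = 24.95 wt% Fe.
Second mineral: 49.702 g Fe in 244.618 g formula = 20.32 wt% Fe.
24.95% − 20.32% gives a difference of 4.63 percentage points.

4.63 percentage points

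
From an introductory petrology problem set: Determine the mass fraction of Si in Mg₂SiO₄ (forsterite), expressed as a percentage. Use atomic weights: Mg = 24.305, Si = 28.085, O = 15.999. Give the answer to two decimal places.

19.96 wt%

M(Mg₂SiO₄) = 140.691 g/mol.
Si contributes 1 × 28.085 = 28.085 g per mole.
28.085/140.691 = 0.1996 → 19.96%.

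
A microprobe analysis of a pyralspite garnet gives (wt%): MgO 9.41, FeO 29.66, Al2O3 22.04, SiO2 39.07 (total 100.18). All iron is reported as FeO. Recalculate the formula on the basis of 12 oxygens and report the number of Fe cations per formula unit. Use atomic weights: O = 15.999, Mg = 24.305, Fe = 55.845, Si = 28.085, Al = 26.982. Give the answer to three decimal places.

9.41 wt% MgO ÷ 40.304 g/mol = 0.23348 mol, giving 0.23348 Mg and 0.23348 O.
29.66 wt% FeO ÷ 71.844 g/mol = 0.41284 mol, giving 0.41284 Fe and 0.41284 O.
22.04 wt% Al2O3 ÷ 101.961 g/mol = 0.21616 mol, giving 0.43232 Al and 0.64848 O.
39.07 wt% SiO2 ÷ 60.083 g/mol = 0.65027 mol, giving 0.65027 Si and 1.30054 O.
Oxygen sums to 2.59534; scaling by 12/2.59534 = 4.62367 puts the formula on 12 O.
Fe: 0.41284 × 4.62367 = 1.909 atoms per formula unit.

1.909 Fe apfu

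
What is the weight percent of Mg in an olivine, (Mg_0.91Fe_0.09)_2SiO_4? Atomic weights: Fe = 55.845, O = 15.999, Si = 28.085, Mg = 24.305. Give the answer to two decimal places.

30.22 wt%

Formula mass = 1.82·24.305 + 0.18·55.845 + 1·28.085 + 4·15.999 = 146.368 g/mol, of which 44.235 g is Mg.
So Mg makes up 44.235/146.368 = 0.3022 of the mass, i.e. 30.22%.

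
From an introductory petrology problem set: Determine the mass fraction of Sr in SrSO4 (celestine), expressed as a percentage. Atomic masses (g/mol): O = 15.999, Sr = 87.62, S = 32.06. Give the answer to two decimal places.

47.70 weight percent

Molar mass of SrSO4: 1·87.62 + 1·32.06 + 4·15.999 = 183.676 g/mol.
Mass of Sr per formula unit: 1 × 87.62 = 87.620 g.
Weight fraction Sr = 87.620 / 183.676 = 0.4770.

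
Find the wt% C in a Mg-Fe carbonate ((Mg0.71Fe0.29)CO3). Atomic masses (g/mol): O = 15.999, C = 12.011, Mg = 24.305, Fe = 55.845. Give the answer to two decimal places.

12.85 wt%

Molar mass of (Mg0.71Fe0.29)CO3: 0.71·24.305 + 0.29·55.845 + 1·12.011 + 3·15.999 = 93.460 g/mol.
Mass of C per formula unit: 1 × 12.011 = 12.011 g.
Weight fraction C = 12.011 / 93.460 = 0.1285.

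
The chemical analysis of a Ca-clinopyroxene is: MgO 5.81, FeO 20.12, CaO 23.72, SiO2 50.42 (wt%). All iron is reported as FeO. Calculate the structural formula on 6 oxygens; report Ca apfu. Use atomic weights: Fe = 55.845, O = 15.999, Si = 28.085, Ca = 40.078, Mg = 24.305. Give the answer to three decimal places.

1.005 Ca apfu

MgO (M=40.304): mol = 0.14415; Mg = 0.14415, O = 0.14415.
FeO (M=71.844): mol = 0.28005; Fe = 0.28005, O = 0.28005.
CaO (M=56.077): mol = 0.42299; Ca = 0.42299, O = 0.42299.
SiO2 (M=60.083): mol = 0.83917; Si = 0.83917, O = 1.67834.
ΣO = 2.52553; factor = 6/ΣO = 2.37574.
Ca apfu = 0.42299 × 2.37574 = 1.005.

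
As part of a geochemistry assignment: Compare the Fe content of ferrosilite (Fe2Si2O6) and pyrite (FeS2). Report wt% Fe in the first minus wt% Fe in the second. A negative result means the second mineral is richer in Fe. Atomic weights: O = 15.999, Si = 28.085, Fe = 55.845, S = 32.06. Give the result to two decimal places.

First mineral: 111.690 g Fe in 263.854 g formula = 42.33 wt% Fe.
Second mineral: 55.845 g Fe in 119.965 g formula = 46.55 wt% Fe.
42.33% − 46.55% gives a difference of -4.22 percentage points.

-4.22 percentage points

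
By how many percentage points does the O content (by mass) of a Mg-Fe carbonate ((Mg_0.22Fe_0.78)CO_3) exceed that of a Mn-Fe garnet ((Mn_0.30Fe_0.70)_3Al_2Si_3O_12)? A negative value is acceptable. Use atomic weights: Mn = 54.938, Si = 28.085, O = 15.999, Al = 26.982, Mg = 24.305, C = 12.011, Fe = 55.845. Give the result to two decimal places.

First mineral: 47.997 g O in 108.914 g formula = 44.07 wt% O.
Second mineral: 191.988 g O in 496.926 g formula = 38.64 wt% O.
44.07% − 38.64% gives a difference of 5.43 percentage points.

5.43 percentage points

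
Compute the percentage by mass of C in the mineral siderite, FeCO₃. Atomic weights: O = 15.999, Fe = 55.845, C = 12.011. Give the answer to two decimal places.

10.37 weight percent

M(FeCO₃) = 115.853 g/mol.
C contributes 1 × 12.011 = 12.011 g per mole.
12.011/115.853 = 0.1037 → 10.37%.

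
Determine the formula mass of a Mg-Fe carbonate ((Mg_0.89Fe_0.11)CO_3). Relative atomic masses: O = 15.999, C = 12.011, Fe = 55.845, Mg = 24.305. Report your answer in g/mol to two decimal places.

The formula mass is the sum 0.89×24.305 + 0.11×55.845 + 1×12.011 + 3×15.999.

87.78 g/mol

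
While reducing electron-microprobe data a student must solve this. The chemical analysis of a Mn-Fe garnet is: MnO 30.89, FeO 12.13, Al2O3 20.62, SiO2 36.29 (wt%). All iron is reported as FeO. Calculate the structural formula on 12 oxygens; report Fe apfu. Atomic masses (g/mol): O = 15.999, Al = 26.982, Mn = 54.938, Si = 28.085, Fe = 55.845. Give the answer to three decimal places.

0.838 Fe apfu

MnO: 30.89/70.937 = 0.43546 mol → 0.43546 mol Mn, 0.43546 mol O.
FeO: 12.13/71.844 = 0.16884 mol → 0.16884 mol Fe, 0.16884 mol O.
Al2O3: 20.62/101.961 = 0.20223 mol → 0.40446 mol Al, 0.60669 mol O.
SiO2: 36.29/60.083 = 0.60400 mol → 0.60400 mol Si, 1.20800 mol O.
Total oxygen = 2.41899 mol. Normalization factor = 12/2.41899 = 4.96075.
Fe per 12 O = 0.16884 × 4.96075 = 0.838.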